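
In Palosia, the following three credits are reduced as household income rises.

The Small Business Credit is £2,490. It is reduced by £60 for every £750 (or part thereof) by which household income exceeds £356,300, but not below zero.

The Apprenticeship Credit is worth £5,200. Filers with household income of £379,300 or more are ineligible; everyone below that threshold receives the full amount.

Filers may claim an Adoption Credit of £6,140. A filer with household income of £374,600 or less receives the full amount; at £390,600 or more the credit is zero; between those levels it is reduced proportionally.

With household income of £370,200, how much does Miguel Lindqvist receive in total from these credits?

£12,690

Small Business Credit: income exceeds £356,300 by £13,900, which is 19 full-or-partial £750 increments; reduction = 19 × £60 = £1,140, leaving £1,350.
Apprenticeship Credit: £370,200 is below the £379,300 cutoff, so the full £5,200 applies.
Adoption Credit: £370,200 is at or below the £374,600 threshold, so the full £6,140 applies.
Total: £1,350 + £5,200 + £6,140 = £12,690.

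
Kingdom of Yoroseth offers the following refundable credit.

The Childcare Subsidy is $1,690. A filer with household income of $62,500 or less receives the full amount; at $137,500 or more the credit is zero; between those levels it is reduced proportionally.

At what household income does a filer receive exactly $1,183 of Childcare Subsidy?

$1,183 is 1,183/1,690 of the full $1,690, so 507/1,690 of the $75,000 range has been used: income = $62,500 + $75,000 × 507/1,690 = $85,000.

$85,000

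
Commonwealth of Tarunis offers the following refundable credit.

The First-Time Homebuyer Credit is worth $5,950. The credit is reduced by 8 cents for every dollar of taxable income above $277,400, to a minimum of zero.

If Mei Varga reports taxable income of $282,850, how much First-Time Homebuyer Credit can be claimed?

$5,514

First-Time Homebuyer Credit: 8% of the $5,450 excess over $277,400 is $436; credit = $5,950 − $436 = $5,514.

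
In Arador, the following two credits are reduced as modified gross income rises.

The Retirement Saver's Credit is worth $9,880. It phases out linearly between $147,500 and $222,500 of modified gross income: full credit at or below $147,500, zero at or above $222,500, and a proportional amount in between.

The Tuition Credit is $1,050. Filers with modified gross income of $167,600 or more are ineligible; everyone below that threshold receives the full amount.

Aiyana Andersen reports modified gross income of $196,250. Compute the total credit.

Retirement Saver's Credit: $196,250 is $48,750 into a $75,000 phase-out range, leaving 26,250/75,000 of the credit: $9,880 × 26,250/75,000 = $3,458.
Tuition Credit: $196,250 meets or exceeds the $167,600 cutoff, so the credit is $0.
Total: $3,458 + $0 = $3,458.

$3,458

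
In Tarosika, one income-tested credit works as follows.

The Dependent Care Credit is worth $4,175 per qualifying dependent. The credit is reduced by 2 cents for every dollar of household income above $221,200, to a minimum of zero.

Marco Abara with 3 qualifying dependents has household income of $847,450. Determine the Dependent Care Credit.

Dependent Care Credit: base = 3 × $4,175 = $12,525. 2% of the $626,250 excess over $221,200 is $12,525 ≥ base, so the credit is $0.

$0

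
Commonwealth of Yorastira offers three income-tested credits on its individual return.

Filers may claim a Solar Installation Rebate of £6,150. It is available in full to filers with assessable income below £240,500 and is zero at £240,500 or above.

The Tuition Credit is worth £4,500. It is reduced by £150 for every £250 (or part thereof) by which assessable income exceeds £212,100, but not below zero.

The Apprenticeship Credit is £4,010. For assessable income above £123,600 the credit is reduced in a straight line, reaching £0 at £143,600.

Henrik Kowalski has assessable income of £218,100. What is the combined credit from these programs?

£7,050

Solar Installation Rebate: £218,100 is below the £240,500 cutoff, so the full £6,150 applies.
Tuition Credit: income exceeds £212,100 by £6,000, which is 24 full-or-partial £250 increments; reduction = 24 × £150 = £3,600, leaving £900.
Apprenticeship Credit: £218,100 is at or above £143,600, so the credit is £0.
Total: £6,150 + £900 + £0 = £7,050.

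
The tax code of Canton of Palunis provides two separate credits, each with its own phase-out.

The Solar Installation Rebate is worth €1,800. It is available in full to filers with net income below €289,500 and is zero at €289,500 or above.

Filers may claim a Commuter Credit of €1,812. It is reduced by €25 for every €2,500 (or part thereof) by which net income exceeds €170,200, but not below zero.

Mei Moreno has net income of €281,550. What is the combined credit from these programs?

€2,487

Solar Installation Rebate: €281,550 is below the €289,500 cutoff, so the full €1,800 applies.
Commuter Credit: income exceeds €170,200 by €111,350, which is 45 full-or-partial €2,500 increments; reduction = 45 × €25 = €1,125, leaving €687.
Total: €1,800 + €687 = €2,487.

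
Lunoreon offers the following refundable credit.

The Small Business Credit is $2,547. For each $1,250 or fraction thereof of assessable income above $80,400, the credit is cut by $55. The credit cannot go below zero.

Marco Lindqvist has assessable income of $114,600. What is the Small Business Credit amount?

$1,007

Small Business Credit: income exceeds $80,400 by $34,200, which is 28 full-or-partial $1,250 increments; reduction = 28 × $55 = $1,540, leaving $1,007.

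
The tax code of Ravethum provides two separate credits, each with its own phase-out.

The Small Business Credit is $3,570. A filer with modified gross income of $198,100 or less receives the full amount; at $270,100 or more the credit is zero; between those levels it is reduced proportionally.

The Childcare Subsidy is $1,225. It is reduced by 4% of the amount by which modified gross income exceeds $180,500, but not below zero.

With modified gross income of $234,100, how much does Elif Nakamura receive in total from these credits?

$1,785

Small Business Credit: $234,100 is $36,000 into a $72,000 phase-out range, leaving 36,000/72,000 of the credit: $3,570 × 36,000/72,000 = $1,785.
Childcare Subsidy: 4% of the $53,600 excess over $180,500 is $2,144 ≥ base, so the credit is $0.
Total: $1,785 + $0 = $1,785.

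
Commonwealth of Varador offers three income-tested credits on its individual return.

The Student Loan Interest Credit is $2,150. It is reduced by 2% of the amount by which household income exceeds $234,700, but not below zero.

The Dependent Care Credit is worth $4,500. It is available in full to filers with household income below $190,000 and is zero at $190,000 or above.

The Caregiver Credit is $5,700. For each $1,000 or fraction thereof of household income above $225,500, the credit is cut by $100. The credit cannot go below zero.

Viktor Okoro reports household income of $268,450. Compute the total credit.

Student Loan Interest Credit: 2% of the $33,750 excess over $234,700 is $675; credit = $2,150 − $675 = $1,475.
Dependent Care Credit: $268,450 meets or exceeds the $190,000 cutoff, so the credit is $0.
Caregiver Credit: income exceeds $225,500 by $42,950, which is 43 full-or-partial $1,000 increments; reduction = 43 × $100 = $4,300, leaving $1,400.
Total: $1,475 + $0 + $1,400 = $2,875.

$2,875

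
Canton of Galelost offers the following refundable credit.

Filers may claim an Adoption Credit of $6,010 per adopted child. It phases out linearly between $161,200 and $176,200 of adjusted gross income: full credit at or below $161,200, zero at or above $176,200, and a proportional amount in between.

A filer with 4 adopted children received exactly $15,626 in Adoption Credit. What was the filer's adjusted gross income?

Full credit = 4 × $6,010 = $24,040.
$15,626 is 15,626/24,040 of the full $24,040, so 8,414/24,040 of the $15,000 range has been used: income = $161,200 + $15,000 × 8,414/24,040 = $166,450.

$166,450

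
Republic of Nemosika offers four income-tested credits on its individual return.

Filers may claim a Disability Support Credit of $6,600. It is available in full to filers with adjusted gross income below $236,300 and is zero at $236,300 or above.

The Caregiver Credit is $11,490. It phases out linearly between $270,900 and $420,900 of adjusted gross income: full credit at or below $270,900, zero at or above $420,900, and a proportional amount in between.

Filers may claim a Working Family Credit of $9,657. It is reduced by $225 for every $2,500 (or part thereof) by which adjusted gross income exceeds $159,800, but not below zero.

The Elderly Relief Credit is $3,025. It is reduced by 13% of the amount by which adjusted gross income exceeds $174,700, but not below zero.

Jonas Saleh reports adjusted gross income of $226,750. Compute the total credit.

Disability Support Credit: $226,750 is below the $236,300 cutoff, so the full $6,600 applies.
Caregiver Credit: $226,750 is at or below the $270,900 threshold, so the full $11,490 applies.
Working Family Credit: income exceeds $159,800 by $66,950, which is 27 full-or-partial $2,500 increments; reduction = 27 × $225 = $6,075, leaving $3,582.
Elderly Relief Credit: 13% of the $52,050 excess over $174,700 is $6,766.50 ≥ base, so the credit is $0.
Total: $6,600 + $11,490 + $3,582 + $0 = $21,672.

$21,672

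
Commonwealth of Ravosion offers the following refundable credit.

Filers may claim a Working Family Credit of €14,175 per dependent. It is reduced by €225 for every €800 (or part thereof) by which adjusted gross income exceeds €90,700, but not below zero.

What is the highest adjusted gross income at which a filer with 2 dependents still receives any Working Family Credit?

€190,700

Full credit = 2 × €14,175 = €28,350.
After 125 increments the reduction is 125 × €225 = €28,125, leaving €225; one more increment wipes it out. Increment 125 ends at excess 125 × €800 = €100,000, so the highest qualifying income is €90,700 + €100,000 = €190,700.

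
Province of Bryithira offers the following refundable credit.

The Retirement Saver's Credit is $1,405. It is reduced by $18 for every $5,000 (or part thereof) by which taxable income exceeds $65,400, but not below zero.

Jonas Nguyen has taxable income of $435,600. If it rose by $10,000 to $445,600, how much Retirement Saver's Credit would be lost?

At $435,600 — income exceeds $65,400 by $370,200, which is 75 full-or-partial $5,000 increments; reduction = 75 × $18 = $1,350, leaving $55.
At $445,600 — income exceeds $65,400 by $380,200, which is 77 full-or-partial $5,000 increments; reduction = 77 × $18 = $1,386, leaving $19.
Lost: $55 − $19 = $36.

$36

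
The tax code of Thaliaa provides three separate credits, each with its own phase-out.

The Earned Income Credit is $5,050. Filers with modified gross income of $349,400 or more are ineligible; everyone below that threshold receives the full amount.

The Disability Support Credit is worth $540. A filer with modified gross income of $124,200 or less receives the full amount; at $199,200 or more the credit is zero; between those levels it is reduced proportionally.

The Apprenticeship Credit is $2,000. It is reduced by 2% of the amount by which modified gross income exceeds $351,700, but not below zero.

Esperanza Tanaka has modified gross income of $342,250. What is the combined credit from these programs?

$7,050

Earned Income Credit: $342,250 is below the $349,400 cutoff, so the full $5,050 applies.
Disability Support Credit: $342,250 is at or above $199,200, so the credit is $0.
Apprenticeship Credit: $342,250 is at or below the $351,700 threshold, so the full $2,000 applies.
Total: $5,050 + $0 + $2,000 = $7,050.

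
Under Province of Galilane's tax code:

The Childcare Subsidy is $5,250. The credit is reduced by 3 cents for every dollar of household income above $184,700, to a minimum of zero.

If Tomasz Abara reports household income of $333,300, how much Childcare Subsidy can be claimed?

$792

Childcare Subsidy: 3% of the $148,600 excess over $184,700 is $4,458; credit = $5,250 − $4,458 = $792.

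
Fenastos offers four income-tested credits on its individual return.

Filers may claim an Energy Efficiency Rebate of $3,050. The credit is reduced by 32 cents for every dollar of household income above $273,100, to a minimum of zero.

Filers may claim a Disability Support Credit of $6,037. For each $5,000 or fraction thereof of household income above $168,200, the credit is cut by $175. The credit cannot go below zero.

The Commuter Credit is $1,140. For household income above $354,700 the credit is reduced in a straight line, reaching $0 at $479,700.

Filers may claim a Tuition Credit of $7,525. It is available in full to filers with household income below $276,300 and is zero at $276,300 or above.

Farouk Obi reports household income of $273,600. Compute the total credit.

Energy Efficiency Rebate: 32% of the $500 excess over $273,100 is $160; credit = $3,050 − $160 = $2,890.
Disability Support Credit: income exceeds $168,200 by $105,400, which is 22 full-or-partial $5,000 increments; reduction = 22 × $175 = $3,850, leaving $2,187.
Commuter Credit: $273,600 is at or below the $354,700 threshold, so the full $1,140 applies.
Tuition Credit: $273,600 is below the $276,300 cutoff, so the full $7,525 applies.
Total: $2,890 + $2,187 + $1,140 + $7,525 = $13,742.

$13,742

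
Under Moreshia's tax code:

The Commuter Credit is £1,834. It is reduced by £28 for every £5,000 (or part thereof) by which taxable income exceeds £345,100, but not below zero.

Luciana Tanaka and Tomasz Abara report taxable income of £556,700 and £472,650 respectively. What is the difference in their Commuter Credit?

Luciana (£556,700): Commuter Credit: income exceeds £345,100 by £211,600, which is 43 full-or-partial £5,000 increments; reduction = 43 × £28 = £1,204, leaving £630.
Tomasz (£472,650): Commuter Credit: income exceeds £345,100 by £127,550, which is 26 full-or-partial £5,000 increments; reduction = 26 × £28 = £728, leaving £1,106.
Difference: |£630 − £1,106| = £476.

£476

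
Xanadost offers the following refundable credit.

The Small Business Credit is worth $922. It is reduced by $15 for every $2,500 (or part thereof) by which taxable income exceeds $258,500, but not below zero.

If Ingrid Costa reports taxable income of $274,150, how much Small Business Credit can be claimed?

$817

Small Business Credit: income exceeds $258,500 by $15,650, which is 7 full-or-partial $2,500 increments; reduction = 7 × $15 = $105, leaving $817.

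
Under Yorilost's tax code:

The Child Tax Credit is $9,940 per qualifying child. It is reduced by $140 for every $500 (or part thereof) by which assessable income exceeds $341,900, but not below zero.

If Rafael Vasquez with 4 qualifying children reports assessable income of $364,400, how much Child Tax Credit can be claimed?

$33,460

Child Tax Credit: base = 4 × $9,940 = $39,760. income exceeds $341,900 by $22,500, which is 45 full-or-partial $500 increments; reduction = 45 × $140 = $6,300, leaving $33,460.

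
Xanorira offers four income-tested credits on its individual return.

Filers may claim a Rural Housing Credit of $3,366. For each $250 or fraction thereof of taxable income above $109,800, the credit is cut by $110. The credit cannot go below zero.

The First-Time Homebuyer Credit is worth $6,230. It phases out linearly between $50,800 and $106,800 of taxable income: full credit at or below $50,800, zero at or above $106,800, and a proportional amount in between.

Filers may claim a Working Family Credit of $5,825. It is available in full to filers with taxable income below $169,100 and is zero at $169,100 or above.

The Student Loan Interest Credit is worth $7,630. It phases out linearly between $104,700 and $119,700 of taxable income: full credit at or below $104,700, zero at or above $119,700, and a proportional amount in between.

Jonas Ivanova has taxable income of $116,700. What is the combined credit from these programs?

$7,637

Rural Housing Credit: income exceeds $109,800 by $6,900, which is 28 full-or-partial $250 increments; reduction = 28 × $110 = $3,080, leaving $286.
First-Time Homebuyer Credit: $116,700 is at or above $106,800, so the credit is $0.
Working Family Credit: $116,700 is below the $169,100 cutoff, so the full $5,825 applies.
Student Loan Interest Credit: $116,700 is $12,000 into a $15,000 phase-out range, leaving 3,000/15,000 of the credit: $7,630 × 3,000/15,000 = $1,526.
Total: $286 + $0 + $5,825 + $1,526 = $7,637.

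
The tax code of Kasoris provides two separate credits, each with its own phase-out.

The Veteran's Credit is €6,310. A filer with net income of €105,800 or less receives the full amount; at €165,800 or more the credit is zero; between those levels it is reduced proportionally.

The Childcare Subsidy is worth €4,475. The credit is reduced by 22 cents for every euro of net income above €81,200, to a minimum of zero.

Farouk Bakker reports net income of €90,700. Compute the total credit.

€8,695

Veteran's Credit: €90,700 is at or below the €105,800 threshold, so the full €6,310 applies.
Childcare Subsidy: 22% of the €9,500 excess over €81,200 is €2,090; credit = €4,475 − €2,090 = €2,385.
Total: €6,310 + €2,385 = €8,695.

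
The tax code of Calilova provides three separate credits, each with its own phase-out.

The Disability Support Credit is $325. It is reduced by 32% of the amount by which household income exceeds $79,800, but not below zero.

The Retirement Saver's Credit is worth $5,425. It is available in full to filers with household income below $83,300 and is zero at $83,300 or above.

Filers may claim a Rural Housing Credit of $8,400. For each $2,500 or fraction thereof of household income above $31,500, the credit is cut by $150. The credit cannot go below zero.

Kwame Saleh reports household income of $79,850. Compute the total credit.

$11,134

Disability Support Credit: 32% of the $50 excess over $79,800 is $16; credit = $325 − $16 = $309.
Retirement Saver's Credit: $79,850 is below the $83,300 cutoff, so the full $5,425 applies.
Rural Housing Credit: income exceeds $31,500 by $48,350, which is 20 full-or-partial $2,500 increments; reduction = 20 × $150 = $3,000, leaving $5,400.
Total: $309 + $5,425 + $5,400 = $11,134.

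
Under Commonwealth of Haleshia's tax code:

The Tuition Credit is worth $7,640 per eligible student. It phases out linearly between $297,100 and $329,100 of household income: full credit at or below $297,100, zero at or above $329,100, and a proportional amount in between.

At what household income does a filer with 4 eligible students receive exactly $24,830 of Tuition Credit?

$303,100

Full credit = 4 × $7,640 = $30,560.
$24,830 is 24,830/30,560 of the full $30,560, so 5,730/30,560 of the $32,000 range has been used: income = $297,100 + $32,000 × 5,730/30,560 = $303,100.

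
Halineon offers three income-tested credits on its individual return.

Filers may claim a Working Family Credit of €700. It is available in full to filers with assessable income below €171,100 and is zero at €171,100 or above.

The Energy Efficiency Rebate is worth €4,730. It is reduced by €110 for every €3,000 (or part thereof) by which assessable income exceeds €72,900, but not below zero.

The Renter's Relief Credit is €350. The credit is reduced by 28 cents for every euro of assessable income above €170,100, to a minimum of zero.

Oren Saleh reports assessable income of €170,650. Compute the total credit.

Working Family Credit: €170,650 is below the €171,100 cutoff, so the full €700 applies.
Energy Efficiency Rebate: income exceeds €72,900 by €97,750, which is 33 full-or-partial €3,000 increments; reduction = 33 × €110 = €3,630, leaving €1,100.
Renter's Relief Credit: 28% of the €550 excess over €170,100 is €154; credit = €350 − €154 = €196.
Total: €700 + €1,100 + €196 = €1,996.

€1,996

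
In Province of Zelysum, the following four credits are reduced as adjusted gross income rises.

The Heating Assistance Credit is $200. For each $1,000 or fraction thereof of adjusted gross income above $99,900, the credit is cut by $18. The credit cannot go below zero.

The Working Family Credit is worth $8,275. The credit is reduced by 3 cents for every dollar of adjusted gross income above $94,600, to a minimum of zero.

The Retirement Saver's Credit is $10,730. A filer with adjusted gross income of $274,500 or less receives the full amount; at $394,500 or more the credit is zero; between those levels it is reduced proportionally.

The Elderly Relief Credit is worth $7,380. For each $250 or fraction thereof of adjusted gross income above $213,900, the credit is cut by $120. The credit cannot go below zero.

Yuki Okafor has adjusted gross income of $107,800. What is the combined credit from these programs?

$26,045

Heating Assistance Credit: income exceeds $99,900 by $7,900, which is 8 full-or-partial $1,000 increments; reduction = 8 × $18 = $144, leaving $56.
Working Family Credit: 3% of the $13,200 excess over $94,600 is $396; credit = $8,275 − $396 = $7,879.
Retirement Saver's Credit: $107,800 is at or below the $274,500 threshold, so the full $10,730 applies.
Elderly Relief Credit: $107,800 is at or below the $213,900 threshold, so the full $7,380 applies.
Total: $56 + $7,879 + $10,730 + $7,380 = $26,045.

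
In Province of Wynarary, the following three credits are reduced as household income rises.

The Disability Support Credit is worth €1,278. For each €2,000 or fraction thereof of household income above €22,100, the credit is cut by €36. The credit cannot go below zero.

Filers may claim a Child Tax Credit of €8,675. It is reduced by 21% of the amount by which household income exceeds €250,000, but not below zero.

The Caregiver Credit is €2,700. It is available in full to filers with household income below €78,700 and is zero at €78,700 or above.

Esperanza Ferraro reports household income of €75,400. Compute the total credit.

€11,681

Disability Support Credit: income exceeds €22,100 by €53,300, which is 27 full-or-partial €2,000 increments; reduction = 27 × €36 = €972, leaving €306.
Child Tax Credit: €75,400 is at or below the €250,000 threshold, so the full €8,675 applies.
Caregiver Credit: €75,400 is below the €78,700 cutoff, so the full €2,700 applies.
Total: €306 + €8,675 + €2,700 = €11,681.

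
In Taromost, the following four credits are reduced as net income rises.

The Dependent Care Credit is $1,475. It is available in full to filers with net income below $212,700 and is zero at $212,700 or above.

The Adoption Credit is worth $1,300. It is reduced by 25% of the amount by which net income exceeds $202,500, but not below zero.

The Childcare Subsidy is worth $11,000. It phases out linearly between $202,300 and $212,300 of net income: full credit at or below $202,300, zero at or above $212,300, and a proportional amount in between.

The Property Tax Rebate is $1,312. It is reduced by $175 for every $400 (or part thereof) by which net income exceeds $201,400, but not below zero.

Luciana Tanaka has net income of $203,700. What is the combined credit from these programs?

Dependent Care Credit: $203,700 is below the $212,700 cutoff, so the full $1,475 applies.
Adoption Credit: 25% of the $1,200 excess over $202,500 is $300; credit = $1,300 − $300 = $1,000.
Childcare Subsidy: $203,700 is $1,400 into a $10,000 phase-out range, leaving 8,600/10,000 of the credit: $11,000 × 8,600/10,000 = $9,460.
Property Tax Rebate: income exceeds $201,400 by $2,300, which is 6 full-or-partial $400 increments; reduction = 6 × $175 = $1,050, leaving $262.
Total: $1,475 + $1,000 + $9,460 + $262 = $12,197.

$12,197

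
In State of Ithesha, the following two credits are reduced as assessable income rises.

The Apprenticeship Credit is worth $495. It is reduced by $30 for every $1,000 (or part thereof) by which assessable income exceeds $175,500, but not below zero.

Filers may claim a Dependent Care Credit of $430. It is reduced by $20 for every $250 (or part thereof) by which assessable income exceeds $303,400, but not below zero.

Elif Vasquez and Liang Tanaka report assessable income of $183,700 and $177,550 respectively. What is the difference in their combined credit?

$180

Elif ($183,700): Apprenticeship Credit: income exceeds $175,500 by $8,200, which is 9 full-or-partial $1,000 increments; reduction = 9 × $30 = $270, leaving $225. Dependent Care Credit: $183,700 is at or below the $303,400 threshold, so the full $430 applies. total $225 + $430 = $655
Liang ($177,550): Apprenticeship Credit: income exceeds $175,500 by $2,050, which is 3 full-or-partial $1,000 increments; reduction = 3 × $30 = $90, leaving $405. Dependent Care Credit: $177,550 is at or below the $303,400 threshold, so the full $430 applies. total $405 + $430 = $835
Difference: |$655 − $835| = $180.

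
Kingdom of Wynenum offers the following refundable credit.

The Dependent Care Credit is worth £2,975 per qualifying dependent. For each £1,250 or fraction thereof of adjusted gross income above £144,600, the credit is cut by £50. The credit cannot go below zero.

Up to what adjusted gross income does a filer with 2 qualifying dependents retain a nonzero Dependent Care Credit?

£292,100

Full credit = 2 × £2,975 = £5,950.
After 118 increments the reduction is 118 × £50 = £5,900, leaving £50; one more increment wipes it out. Increment 118 ends at excess 118 × £1,250 = £147,500, so the highest qualifying income is £144,600 + £147,500 = £292,100.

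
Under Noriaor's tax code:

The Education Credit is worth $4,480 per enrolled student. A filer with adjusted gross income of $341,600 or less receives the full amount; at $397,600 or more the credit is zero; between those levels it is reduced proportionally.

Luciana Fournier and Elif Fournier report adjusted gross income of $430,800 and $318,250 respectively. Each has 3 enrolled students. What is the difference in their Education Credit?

Luciana ($430,800): Education Credit: base = 3 × $4,480 = $13,440. $430,800 is at or above $397,600, so the credit is $0.
Elif ($318,250): Education Credit: base = 3 × $4,480 = $13,440. $318,250 is at or below the $341,600 threshold, so the full $13,440 applies.
Difference: |$0 − $13,440| = $13,440.

$13,440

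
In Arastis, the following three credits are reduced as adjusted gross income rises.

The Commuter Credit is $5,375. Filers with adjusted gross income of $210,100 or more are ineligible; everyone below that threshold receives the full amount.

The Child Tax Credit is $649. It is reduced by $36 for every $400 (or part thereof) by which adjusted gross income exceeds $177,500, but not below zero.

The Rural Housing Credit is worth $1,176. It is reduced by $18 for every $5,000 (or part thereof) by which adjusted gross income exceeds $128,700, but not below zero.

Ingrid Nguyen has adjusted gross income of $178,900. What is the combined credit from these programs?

Commuter Credit: $178,900 is below the $210,100 cutoff, so the full $5,375 applies.
Child Tax Credit: income exceeds $177,500 by $1,400, which is 4 full-or-partial $400 increments; reduction = 4 × $36 = $144, leaving $505.
Rural Housing Credit: income exceeds $128,700 by $50,200, which is 11 full-or-partial $5,000 increments; reduction = 11 × $18 = $198, leaving $978.
Total: $5,375 + $505 + $978 = $6,858.

$6,858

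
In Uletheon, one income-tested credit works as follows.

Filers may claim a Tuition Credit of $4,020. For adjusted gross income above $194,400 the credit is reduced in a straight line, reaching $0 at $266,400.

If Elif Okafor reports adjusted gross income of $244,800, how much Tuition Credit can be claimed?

$1,206

Tuition Credit: $244,800 is $50,400 into a $72,000 phase-out range, leaving 21,600/72,000 of the credit: $4,020 × 21,600/72,000 = $1,206.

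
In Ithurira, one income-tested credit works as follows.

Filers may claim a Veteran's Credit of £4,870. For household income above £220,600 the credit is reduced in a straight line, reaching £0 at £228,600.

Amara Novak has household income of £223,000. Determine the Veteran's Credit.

Veteran's Credit: £223,000 is £2,400 into a £8,000 phase-out range, leaving 5,600/8,000 of the credit: £4,870 × 5,600/8,000 = £3,409.

£3,409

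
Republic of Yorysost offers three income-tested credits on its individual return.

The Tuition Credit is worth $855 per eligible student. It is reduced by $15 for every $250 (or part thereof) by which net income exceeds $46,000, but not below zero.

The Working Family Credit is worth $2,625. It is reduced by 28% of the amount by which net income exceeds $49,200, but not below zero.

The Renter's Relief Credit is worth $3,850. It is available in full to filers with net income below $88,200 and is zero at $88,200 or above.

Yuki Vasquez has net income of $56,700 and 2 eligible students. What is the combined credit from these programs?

Tuition Credit: base = 2 × $855 = $1,710. income exceeds $46,000 by $10,700, which is 43 full-or-partial $250 increments; reduction = 43 × $15 = $645, leaving $1,065.
Working Family Credit: 28% of the $7,500 excess over $49,200 is $2,100; credit = $2,625 − $2,100 = $525.
Renter's Relief Credit: $56,700 is below the $88,200 cutoff, so the full $3,850 applies.
Total: $1,065 + $525 + $3,850 = $5,440.

$5,440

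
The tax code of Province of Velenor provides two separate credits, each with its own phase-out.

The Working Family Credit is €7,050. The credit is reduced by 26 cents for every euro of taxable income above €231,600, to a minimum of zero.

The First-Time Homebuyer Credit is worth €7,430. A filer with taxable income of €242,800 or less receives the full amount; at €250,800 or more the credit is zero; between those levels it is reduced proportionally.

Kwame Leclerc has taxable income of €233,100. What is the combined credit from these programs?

Working Family Credit: 26% of the €1,500 excess over €231,600 is €390; credit = €7,050 − €390 = €6,660.
First-Time Homebuyer Credit: €233,100 is at or below the €242,800 threshold, so the full €7,430 applies.
Total: €6,660 + €7,430 = €14,090.

€14,090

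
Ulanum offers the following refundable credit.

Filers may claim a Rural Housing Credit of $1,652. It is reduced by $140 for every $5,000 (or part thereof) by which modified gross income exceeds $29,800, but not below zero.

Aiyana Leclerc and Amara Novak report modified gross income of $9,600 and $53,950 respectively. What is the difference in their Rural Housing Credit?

Aiyana ($9,600): Rural Housing Credit: $9,600 is at or below the $29,800 threshold, so the full $1,652 applies.
Amara ($53,950): Rural Housing Credit: income exceeds $29,800 by $24,150, which is 5 full-or-partial $5,000 increments; reduction = 5 × $140 = $700, leaving $952.
Difference: |$1,652 − $952| = $700.

$700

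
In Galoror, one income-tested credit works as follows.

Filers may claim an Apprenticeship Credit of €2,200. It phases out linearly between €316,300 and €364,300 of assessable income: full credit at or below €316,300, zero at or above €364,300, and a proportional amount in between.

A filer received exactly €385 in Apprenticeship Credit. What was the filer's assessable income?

€355,900

€385 is 385/2,200 of the full €2,200, so 1,815/2,200 of the €48,000 range has been used: income = €316,300 + €48,000 × 1,815/2,200 = €355,900.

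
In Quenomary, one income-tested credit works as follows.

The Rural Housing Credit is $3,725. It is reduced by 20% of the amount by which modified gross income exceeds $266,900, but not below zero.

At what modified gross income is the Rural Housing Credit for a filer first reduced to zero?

$285,525

The credit falls by 20% of each dollar above $266,900, so it reaches zero when the excess is $3,725 / 20% = $18,625: income = $266,900 + $18,625 = $285,525.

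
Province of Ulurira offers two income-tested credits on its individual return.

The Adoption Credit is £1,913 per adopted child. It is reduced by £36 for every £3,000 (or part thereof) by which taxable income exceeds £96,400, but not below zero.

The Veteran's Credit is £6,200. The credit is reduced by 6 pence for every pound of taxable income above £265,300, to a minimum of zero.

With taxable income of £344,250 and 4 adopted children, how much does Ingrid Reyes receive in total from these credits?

£6,127

Adoption Credit: base = 4 × £1,913 = £7,652. income exceeds £96,400 by £247,850, which is 83 full-or-partial £3,000 increments; reduction = 83 × £36 = £2,988, leaving £4,664.
Veteran's Credit: 6% of the £78,950 excess over £265,300 is £4,737; credit = £6,200 − £4,737 = £1,463.
Total: £4,664 + £1,463 = £6,127.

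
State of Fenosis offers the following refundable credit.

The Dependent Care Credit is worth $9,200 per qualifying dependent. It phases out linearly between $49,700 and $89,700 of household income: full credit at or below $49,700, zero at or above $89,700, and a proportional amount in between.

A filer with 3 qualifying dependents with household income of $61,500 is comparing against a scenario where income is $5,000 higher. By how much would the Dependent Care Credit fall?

At $61,500 — base = 3 × $9,200 = $27,600. $61,500 is $11,800 into a $40,000 phase-out range, leaving 28,200/40,000 of the credit: $27,600 × 28,200/40,000 = $19,458.
At $66,500 — base = 3 × $9,200 = $27,600. $66,500 is $16,800 into a $40,000 phase-out range, leaving 23,200/40,000 of the credit: $27,600 × 23,200/40,000 = $16,008.
Lost: $19,458 − $16,008 = $3,450.

$3,450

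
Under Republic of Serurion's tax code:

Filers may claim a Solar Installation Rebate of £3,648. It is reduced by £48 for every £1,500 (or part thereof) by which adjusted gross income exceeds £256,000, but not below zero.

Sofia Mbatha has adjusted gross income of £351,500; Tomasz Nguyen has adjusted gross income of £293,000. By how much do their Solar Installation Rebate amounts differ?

Sofia (£351,500): Solar Installation Rebate: income exceeds £256,000 by £95,500, which is 64 full-or-partial £1,500 increments; reduction = 64 × £48 = £3,072, leaving £576.
Tomasz (£293,000): Solar Installation Rebate: income exceeds £256,000 by £37,000, which is 25 full-or-partial £1,500 increments; reduction = 25 × £48 = £1,200, leaving £2,448.
Difference: |£576 − £2,448| = £1,872.

£1,872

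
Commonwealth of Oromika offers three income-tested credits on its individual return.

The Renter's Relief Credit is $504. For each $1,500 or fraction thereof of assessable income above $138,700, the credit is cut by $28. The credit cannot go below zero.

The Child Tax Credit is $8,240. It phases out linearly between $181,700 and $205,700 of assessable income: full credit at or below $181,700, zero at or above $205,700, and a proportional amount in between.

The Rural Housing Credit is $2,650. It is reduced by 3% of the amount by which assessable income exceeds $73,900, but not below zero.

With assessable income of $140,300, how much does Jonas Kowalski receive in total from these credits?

Renter's Relief Credit: income exceeds $138,700 by $1,600, which is 2 full-or-partial $1,500 increments; reduction = 2 × $28 = $56, leaving $448.
Child Tax Credit: $140,300 is at or below the $181,700 threshold, so the full $8,240 applies.
Rural Housing Credit: 3% of the $66,400 excess over $73,900 is $1,992; credit = $2,650 − $1,992 = $658.
Total: $448 + $8,240 + $658 = $9,346.

$9,346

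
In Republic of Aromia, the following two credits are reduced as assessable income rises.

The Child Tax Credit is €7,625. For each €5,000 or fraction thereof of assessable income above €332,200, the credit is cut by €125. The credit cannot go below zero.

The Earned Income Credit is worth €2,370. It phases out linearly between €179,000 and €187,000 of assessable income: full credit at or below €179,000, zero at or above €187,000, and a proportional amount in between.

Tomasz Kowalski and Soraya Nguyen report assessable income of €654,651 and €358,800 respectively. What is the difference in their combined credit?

€6,875

Tomasz (€654,651): Child Tax Credit: income exceeds €332,200 by €322,451 → 65 increments × €125 = €8,125 ≥ base, so the credit is €0. Earned Income Credit: €654,651 is at or above €187,000, so the credit is €0. total €0 + €0 = €0
Soraya (€358,800): Child Tax Credit: income exceeds €332,200 by €26,600, which is 6 full-or-partial €5,000 increments; reduction = 6 × €125 = €750, leaving €6,875. Earned Income Credit: €358,800 is at or above €187,000, so the credit is €0. total €6,875 + €0 = €6,875
Difference: |€0 − €6,875| = €6,875.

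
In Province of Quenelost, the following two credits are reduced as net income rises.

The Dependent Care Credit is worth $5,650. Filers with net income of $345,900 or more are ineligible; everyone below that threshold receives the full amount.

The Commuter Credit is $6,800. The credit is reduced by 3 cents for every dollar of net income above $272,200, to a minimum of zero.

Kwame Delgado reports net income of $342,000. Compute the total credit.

$10,356

Dependent Care Credit: $342,000 is below the $345,900 cutoff, so the full $5,650 applies.
Commuter Credit: 3% of the $69,800 excess over $272,200 is $2,094; credit = $6,800 − $2,094 = $4,706.
Total: $5,650 + $4,706 = $10,356.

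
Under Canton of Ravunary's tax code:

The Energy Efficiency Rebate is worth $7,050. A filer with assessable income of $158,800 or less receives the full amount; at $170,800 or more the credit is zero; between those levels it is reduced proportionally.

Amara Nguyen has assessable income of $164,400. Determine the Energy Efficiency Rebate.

Energy Efficiency Rebate: $164,400 is $5,600 into a $12,000 phase-out range, leaving 6,400/12,000 of the credit: $7,050 × 6,400/12,000 = $3,760.

$3,760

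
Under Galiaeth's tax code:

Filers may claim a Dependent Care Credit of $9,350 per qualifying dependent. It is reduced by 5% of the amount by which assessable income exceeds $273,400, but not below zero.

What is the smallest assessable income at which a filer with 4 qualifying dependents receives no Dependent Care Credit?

$1,021,400

Full credit = 4 × $9,350 = $37,400.
The credit falls by 5% of each dollar above $273,400, so it reaches zero when the excess is $37,400 / 5% = $748,000: income = $273,400 + $748,000 = $1,021,400.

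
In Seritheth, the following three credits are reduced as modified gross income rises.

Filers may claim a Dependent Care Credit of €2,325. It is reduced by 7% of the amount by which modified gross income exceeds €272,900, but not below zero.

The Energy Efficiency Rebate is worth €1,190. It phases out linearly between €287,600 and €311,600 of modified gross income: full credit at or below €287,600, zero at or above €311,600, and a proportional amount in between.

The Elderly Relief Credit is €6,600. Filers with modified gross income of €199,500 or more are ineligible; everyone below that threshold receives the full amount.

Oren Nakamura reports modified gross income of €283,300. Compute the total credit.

€2,787

Dependent Care Credit: 7% of the €10,400 excess over €272,900 is €728; credit = €2,325 − €728 = €1,597.
Energy Efficiency Rebate: €283,300 is at or below the €287,600 threshold, so the full €1,190 applies.
Elderly Relief Credit: €283,300 meets or exceeds the €199,500 cutoff, so the credit is €0.
Total: €1,597 + €1,190 + €0 = €2,787.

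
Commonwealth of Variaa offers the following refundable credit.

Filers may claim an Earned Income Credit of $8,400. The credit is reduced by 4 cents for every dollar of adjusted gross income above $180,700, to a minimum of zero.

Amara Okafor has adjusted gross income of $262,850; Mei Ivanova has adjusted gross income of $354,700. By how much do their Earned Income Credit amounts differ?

Amara ($262,850): Earned Income Credit: 4% of the $82,150 excess over $180,700 is $3,286; credit = $8,400 − $3,286 = $5,114.
Mei ($354,700): Earned Income Credit: 4% of the $174,000 excess over $180,700 is $6,960; credit = $8,400 − $6,960 = $1,440.
Difference: |$5,114 − $1,440| = $3,674.

$3,674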